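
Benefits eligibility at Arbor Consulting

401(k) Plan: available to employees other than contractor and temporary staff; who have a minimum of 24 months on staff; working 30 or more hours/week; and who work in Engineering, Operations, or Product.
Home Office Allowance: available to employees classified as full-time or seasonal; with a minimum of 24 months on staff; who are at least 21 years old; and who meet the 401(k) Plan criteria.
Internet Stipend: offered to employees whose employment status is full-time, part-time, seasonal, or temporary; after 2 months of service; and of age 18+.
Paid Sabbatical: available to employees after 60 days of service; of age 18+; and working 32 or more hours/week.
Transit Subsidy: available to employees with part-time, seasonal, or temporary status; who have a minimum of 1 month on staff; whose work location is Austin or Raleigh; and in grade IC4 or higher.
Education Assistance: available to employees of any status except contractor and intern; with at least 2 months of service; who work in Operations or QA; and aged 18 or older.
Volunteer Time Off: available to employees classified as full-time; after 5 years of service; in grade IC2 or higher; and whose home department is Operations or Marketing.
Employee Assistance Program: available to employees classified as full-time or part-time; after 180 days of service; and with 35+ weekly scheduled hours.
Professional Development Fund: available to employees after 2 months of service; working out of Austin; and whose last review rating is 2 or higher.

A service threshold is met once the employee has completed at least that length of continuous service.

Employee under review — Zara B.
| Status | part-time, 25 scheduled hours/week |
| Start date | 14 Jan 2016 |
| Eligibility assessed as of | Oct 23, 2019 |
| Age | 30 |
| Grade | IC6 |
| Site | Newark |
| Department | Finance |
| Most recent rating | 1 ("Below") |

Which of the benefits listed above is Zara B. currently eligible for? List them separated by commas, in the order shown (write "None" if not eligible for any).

Service from 14 Jan 2016 to Oct 23, 2019: 1378 days.
401(k) Plan — status part-time ✓ (not excluded); service 1378 days ≥ 24 months (≈720 days) ✓; 25 hrs/wk < 30 ✗ → not eligible.
Home Office Allowance — status part-time ✗ (requires full-time or seasonal) → not eligible.
Internet Stipend — status part-time ✓; service 1378 days ≥ 2 months (≈60 days) ✓; age 30 ≥ 18 ✓ → eligible.
Paid Sabbatical — service 1378 days ≥ 60 days ✓; age 30 ≥ 18 ✓; 25 hrs/wk < 32 ✗ → not eligible.
Transit Subsidy — status part-time ✓; service 1378 days ≥ 1 month (≈30 days) ✓; site Newark ✗ (not Austin or Raleigh) → not eligible.
Education Assistance — status part-time ✓ (not excluded); service 1378 days ≥ 2 months (≈60 days) ✓; dept Finance ✗ → not eligible.
Volunteer Time Off — status part-time ✗ (requires full-time) → not eligible.
Employee Assistance Program — status part-time ✓; service 1378 days ≥ 180 days ✓; 25 hrs/wk < 35 ✗ → not eligible.
Professional Development Fund — service 1378 days ≥ 2 months (≈60 days) ✓; site Newark ✗ (not Austin) → not eligible.

Internet Stipend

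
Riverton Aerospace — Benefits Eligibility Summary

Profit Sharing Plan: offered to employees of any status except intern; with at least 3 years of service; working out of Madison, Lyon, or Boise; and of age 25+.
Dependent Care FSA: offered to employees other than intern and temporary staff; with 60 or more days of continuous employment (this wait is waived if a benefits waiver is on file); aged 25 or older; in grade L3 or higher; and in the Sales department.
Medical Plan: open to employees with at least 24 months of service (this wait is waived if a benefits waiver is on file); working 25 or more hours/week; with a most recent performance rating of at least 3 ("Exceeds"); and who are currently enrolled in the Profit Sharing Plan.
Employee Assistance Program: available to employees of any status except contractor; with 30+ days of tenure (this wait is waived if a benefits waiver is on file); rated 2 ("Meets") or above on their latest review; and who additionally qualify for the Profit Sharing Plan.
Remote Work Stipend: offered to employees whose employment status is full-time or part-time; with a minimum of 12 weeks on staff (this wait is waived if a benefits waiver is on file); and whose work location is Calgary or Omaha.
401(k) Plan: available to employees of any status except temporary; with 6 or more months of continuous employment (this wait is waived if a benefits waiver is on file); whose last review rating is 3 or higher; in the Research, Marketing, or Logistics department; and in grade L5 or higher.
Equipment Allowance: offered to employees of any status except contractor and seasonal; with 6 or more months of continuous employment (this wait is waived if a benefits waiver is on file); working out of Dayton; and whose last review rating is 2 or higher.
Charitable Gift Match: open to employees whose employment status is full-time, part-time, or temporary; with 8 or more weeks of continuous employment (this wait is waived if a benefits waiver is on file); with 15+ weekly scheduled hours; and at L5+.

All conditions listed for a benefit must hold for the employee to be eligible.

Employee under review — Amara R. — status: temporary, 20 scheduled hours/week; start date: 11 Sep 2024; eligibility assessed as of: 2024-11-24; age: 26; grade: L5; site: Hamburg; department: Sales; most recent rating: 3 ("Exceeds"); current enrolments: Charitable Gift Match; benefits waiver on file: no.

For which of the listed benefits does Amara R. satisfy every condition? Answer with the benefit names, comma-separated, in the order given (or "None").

Charitable Gift Match

Service from 11 Sep 2024 to 2024-11-24: 74 days.
Profit Sharing Plan — status temporary ✓ (not excluded); service 74 days < 3 years (≈1095 days) ✗ → not eligible.
Dependent Care FSA — status temporary ✗ (excluded) → not eligible.
Medical Plan — no waiver, service 74 days < 24 months (≈720 days) ✗ → not eligible.
Employee Assistance Program — status temporary ✓ (not excluded); no waiver, service 74 days ≥ 30 days ✓; rating 3 ≥ 2 ✓; not eligible for Profit Sharing Plan ✗ → not eligible.
Remote Work Stipend — status temporary ✗ (requires full-time or part-time) → not eligible.
401(k) Plan — status temporary ✗ (excluded) → not eligible.
Equipment Allowance — status temporary ✓ (not excluded); no waiver, service 74 days < 6 months (≈180 days) ✗ → not eligible.
Charitable Gift Match — status temporary ✓; no waiver, service 74 days ≥ 8 weeks (≈56 days) ✓; 20 hrs/wk ≥ 15 ✓; grade L5 ≥ L5 ✓ → eligible.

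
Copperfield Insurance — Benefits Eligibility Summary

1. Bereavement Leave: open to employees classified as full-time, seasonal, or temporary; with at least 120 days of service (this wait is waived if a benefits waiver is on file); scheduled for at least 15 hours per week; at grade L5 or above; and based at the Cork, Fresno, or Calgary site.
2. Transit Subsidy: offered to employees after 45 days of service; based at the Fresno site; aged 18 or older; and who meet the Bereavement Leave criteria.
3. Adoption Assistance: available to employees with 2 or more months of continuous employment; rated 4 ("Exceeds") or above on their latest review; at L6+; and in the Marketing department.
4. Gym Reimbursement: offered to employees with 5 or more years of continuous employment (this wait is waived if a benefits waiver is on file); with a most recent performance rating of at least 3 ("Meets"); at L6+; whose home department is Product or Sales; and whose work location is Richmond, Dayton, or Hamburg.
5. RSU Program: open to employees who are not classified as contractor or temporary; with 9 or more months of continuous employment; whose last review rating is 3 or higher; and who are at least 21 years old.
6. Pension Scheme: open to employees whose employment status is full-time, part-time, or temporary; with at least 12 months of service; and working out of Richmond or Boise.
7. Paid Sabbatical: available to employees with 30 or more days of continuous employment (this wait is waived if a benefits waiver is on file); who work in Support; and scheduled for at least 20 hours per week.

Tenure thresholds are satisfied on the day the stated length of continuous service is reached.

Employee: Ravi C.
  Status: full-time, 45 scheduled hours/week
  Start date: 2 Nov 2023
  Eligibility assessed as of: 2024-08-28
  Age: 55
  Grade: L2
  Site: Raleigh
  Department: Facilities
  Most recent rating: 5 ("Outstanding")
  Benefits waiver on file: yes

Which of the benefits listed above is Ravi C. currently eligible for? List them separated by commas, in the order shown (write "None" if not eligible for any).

Service from 2 Nov 2023 to 2024-08-28: 300 days.
Bereavement Leave — status full-time ✓; benefits waiver on file ✓; 45 hrs/wk ≥ 15 ✓; grade L2 < L5 ✗ → not eligible.
Transit Subsidy — service 300 days ≥ 45 days ✓; site Raleigh ✗ (not Fresno) → not eligible.
Adoption Assistance — service 300 days ≥ 2 months (≈60 days) ✓; rating 5 ≥ 4 ✓; grade L2 < L6 ✗ → not eligible.
Gym Reimbursement — benefits waiver on file ✓; rating 5 ≥ 3 ✓; grade L2 < L6 ✗ → not eligible.
RSU Program — status full-time ✓ (not excluded); service 300 days ≥ 9 months (≈270 days) ✓; rating 5 ≥ 3 ✓; age 55 ≥ 21 ✓ → eligible.
Pension Scheme — status full-time ✓; service 300 days < 12 months (≈360 days) ✗ → not eligible.
Paid Sabbatical — benefits waiver on file ✓; dept Facilities ✗ → not eligible.

RSU Program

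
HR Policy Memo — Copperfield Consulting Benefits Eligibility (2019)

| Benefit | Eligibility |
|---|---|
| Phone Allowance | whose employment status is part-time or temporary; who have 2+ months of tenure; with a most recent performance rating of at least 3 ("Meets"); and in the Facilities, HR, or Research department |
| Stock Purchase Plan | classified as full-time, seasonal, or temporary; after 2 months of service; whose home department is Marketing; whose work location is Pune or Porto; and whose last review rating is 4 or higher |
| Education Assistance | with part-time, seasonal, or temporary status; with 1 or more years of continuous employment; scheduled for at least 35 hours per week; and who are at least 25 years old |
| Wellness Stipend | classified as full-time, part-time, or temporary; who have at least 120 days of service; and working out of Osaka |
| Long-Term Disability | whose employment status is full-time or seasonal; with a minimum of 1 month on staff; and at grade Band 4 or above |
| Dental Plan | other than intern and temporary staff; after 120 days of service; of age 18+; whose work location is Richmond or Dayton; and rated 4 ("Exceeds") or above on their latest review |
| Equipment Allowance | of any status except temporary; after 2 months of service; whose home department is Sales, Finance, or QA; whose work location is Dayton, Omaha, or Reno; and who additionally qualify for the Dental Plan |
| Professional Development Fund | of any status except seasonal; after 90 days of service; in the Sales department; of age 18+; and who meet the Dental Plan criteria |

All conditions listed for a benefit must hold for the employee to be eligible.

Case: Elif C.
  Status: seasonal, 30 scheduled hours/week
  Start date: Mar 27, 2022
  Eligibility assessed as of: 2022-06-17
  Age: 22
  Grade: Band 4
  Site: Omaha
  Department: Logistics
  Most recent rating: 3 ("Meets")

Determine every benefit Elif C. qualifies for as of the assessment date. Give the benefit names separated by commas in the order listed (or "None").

Long-Term Disability

Service from Mar 27, 2022 to 2022-06-17: 82 days.
Phone Allowance — status seasonal ✗ (requires part-time or temporary) → not eligible.
Stock Purchase Plan — status seasonal ✓; service 82 days ≥ 2 months (≈60 days) ✓; dept Logistics ✗ → not eligible.
Education Assistance — status seasonal ✓; service 82 days < 1 year (≈365 days) ✗ → not eligible.
Wellness Stipend — status seasonal ✗ (requires full-time, part-time, or temporary) → not eligible.
Long-Term Disability — status seasonal ✓; service 82 days ≥ 1 month (≈30 days) ✓; grade Band 4 ≥ Band 4 ✓ → eligible.
Dental Plan — status seasonal ✓ (not excluded); service 82 days < 120 days ✗ → not eligible.
Equipment Allowance — status seasonal ✓ (not excluded); service 82 days ≥ 2 months (≈60 days) ✓; dept Logistics ✗ → not eligible.
Professional Development Fund — status seasonal ✗ (excluded) → not eligible.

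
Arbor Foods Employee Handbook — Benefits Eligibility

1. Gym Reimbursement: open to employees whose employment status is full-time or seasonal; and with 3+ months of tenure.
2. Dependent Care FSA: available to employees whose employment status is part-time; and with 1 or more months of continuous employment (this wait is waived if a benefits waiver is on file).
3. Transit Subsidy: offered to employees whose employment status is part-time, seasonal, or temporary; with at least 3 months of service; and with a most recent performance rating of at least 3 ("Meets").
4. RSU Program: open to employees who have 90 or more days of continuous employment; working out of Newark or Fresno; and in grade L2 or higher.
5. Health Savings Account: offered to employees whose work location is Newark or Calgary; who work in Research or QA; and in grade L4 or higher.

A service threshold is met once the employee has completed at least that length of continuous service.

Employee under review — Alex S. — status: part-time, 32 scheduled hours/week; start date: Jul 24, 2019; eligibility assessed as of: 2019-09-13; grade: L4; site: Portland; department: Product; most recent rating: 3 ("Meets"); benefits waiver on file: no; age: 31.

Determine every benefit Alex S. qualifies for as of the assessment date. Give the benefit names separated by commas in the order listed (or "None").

Dependent Care FSA

Service from Jul 24, 2019 to 2019-09-13: 51 days.
Gym Reimbursement — status part-time ✗ (requires full-time or seasonal) → not eligible.
Dependent Care FSA — status part-time ✓; no waiver, service 51 days ≥ 1 month (≈30 days) ✓ → eligible.
Transit Subsidy — status part-time ✓; service 51 days < 3 months (≈90 days) ✗ → not eligible.
RSU Program — service 51 days < 90 days ✗ → not eligible.
Health Savings Account — site Portland ✗ (not Newark or Calgary) → not eligible.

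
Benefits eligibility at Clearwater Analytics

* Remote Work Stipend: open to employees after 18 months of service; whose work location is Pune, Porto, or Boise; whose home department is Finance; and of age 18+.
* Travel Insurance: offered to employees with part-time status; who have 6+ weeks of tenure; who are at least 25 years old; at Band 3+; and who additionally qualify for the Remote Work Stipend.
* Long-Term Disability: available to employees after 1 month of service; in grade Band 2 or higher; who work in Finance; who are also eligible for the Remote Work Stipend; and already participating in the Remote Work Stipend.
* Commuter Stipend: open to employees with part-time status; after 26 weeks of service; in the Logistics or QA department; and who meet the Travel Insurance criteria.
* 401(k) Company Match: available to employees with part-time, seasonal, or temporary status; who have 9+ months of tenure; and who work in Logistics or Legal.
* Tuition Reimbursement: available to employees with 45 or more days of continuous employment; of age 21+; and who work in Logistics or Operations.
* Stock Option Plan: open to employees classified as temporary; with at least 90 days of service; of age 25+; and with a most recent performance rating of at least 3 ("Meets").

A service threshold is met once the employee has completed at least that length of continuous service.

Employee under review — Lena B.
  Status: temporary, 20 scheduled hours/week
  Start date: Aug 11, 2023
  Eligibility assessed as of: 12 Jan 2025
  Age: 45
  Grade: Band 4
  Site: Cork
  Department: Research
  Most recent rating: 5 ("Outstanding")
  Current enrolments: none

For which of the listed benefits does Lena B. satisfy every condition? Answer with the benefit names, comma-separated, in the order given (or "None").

Stock Option Plan

Service from Aug 11, 2023 to 12 Jan 2025: 520 days.
Remote Work Stipend — service 520 days < 18 months (≈540 days) ✗ → not eligible.
Travel Insurance — status temporary ✗ (requires part-time) → not eligible.
Long-Term Disability — service 520 days ≥ 1 month (≈30 days) ✓; grade Band 4 ≥ Band 2 ✓; dept Research ✗ → not eligible.
Commuter Stipend — status temporary ✗ (requires part-time) → not eligible.
401(k) Company Match — status temporary ✓; service 520 days ≥ 9 months (≈270 days) ✓; dept Research ✗ → not eligible.
Tuition Reimbursement — service 520 days ≥ 45 days ✓; age 45 ≥ 21 ✓; dept Research ✗ → not eligible.
Stock Option Plan — status temporary ✓; service 520 days ≥ 90 days ✓; age 45 ≥ 25 ✓; rating 5 ≥ 3 ✓ → eligible.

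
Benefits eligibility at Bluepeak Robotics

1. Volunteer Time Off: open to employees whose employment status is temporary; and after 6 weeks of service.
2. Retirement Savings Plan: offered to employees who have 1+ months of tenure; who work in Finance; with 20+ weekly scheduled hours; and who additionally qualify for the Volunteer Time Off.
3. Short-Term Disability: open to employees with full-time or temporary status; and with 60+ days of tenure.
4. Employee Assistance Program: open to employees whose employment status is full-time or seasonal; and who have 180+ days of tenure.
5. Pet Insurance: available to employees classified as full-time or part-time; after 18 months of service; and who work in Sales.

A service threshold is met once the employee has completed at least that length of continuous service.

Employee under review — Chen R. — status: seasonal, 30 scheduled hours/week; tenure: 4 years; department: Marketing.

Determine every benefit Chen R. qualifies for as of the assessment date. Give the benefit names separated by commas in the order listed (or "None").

Volunteer Time Off — status seasonal ✗ (requires temporary) → not eligible.
Retirement Savings Plan — service 4 years ≥ 1 month (≈30 days) ✓; dept Marketing ✗ → not eligible.
Short-Term Disability — status seasonal ✗ (requires full-time or temporary) → not eligible.
Employee Assistance Program — status seasonal ✓; service 4 years ≥ 180 days ✓ → eligible.
Pet Insurance — status seasonal ✗ (requires full-time or part-time) → not eligible.

Employee Assistance Program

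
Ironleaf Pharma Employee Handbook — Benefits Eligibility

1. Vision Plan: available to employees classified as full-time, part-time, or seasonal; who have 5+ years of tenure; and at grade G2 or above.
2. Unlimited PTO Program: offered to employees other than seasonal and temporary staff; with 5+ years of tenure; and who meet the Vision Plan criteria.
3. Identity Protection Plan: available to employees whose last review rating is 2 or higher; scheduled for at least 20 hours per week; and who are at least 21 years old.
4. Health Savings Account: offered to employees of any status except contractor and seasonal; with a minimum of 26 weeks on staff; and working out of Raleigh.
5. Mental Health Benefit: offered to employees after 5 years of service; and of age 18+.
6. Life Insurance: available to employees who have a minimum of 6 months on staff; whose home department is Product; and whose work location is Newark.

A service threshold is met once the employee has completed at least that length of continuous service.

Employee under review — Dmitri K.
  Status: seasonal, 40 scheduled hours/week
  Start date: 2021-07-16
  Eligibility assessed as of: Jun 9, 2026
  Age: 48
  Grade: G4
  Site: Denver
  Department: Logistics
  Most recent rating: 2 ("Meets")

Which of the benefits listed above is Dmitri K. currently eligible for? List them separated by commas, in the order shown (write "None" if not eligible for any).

Service from 2021-07-16 to Jun 9, 2026: 1789 days.
Vision Plan — status seasonal ✓; service 1789 days < 5 years (≈1825 days) ✗ → not eligible.
Unlimited PTO Program — status seasonal ✗ (excluded) → not eligible.
Identity Protection Plan — rating 2 ≥ 2 ✓; 40 hrs/wk ≥ 20 ✓; age 48 ≥ 21 ✓ → eligible.
Health Savings Account — status seasonal ✗ (excluded) → not eligible.
Mental Health Benefit — service 1789 days < 5 years (≈1825 days) ✗ → not eligible.
Life Insurance — service 1789 days ≥ 6 months (≈180 days) ✓; dept Logistics ✗ → not eligible.

Identity Protection Plan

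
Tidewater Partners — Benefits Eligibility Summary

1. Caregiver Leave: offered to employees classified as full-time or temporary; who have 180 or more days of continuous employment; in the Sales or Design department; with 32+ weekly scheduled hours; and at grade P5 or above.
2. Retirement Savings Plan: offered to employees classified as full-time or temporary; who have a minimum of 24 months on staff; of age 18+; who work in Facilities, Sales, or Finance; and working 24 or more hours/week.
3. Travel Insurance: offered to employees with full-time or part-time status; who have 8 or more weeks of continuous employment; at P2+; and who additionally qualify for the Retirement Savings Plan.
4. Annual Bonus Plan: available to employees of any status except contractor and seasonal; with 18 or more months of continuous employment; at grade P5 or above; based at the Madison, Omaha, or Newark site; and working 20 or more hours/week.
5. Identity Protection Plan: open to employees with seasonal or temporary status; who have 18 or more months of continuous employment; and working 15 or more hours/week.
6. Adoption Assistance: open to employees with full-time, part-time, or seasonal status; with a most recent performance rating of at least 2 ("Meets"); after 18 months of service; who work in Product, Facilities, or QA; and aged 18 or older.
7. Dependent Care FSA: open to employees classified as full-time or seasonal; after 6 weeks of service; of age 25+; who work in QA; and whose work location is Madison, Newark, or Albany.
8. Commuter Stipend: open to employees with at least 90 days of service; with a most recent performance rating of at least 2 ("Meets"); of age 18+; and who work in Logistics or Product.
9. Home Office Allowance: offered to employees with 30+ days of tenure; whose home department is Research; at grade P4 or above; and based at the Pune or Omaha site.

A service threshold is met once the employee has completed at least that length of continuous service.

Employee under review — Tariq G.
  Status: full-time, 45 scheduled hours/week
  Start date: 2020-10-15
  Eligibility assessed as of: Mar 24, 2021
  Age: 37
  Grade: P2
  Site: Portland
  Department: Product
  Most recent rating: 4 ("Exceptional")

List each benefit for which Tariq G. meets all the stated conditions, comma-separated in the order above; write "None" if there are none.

Service from 2020-10-15 to Mar 24, 2021: 160 days.
Caregiver Leave — status full-time ✓; service 160 days < 180 days ✗ → not eligible.
Retirement Savings Plan — status full-time ✓; service 160 days < 24 months (≈720 days) ✗ → not eligible.
Travel Insurance — status full-time ✓; service 160 days ≥ 8 weeks (≈56 days) ✓; grade P2 ≥ P2 ✓; not eligible for Retirement Savings Plan ✗ → not eligible.
Annual Bonus Plan — status full-time ✓ (not excluded); service 160 days < 18 months (≈540 days) ✗ → not eligible.
Identity Protection Plan — status full-time ✗ (requires seasonal or temporary) → not eligible.
Adoption Assistance — status full-time ✓; rating 4 ≥ 2 ✓; service 160 days < 18 months (≈540 days) ✗ → not eligible.
Dependent Care FSA — status full-time ✓; service 160 days ≥ 6 weeks (≈42 days) ✓; age 37 ≥ 25 ✓; dept Product ✗ → not eligible.
Commuter Stipend — service 160 days ≥ 90 days ✓; rating 4 ≥ 2 ✓; age 37 ≥ 18 ✓; dept Product ✓ → eligible.
Home Office Allowance — service 160 days ≥ 30 days ✓; dept Product ✗ → not eligible.

Commuter Stipend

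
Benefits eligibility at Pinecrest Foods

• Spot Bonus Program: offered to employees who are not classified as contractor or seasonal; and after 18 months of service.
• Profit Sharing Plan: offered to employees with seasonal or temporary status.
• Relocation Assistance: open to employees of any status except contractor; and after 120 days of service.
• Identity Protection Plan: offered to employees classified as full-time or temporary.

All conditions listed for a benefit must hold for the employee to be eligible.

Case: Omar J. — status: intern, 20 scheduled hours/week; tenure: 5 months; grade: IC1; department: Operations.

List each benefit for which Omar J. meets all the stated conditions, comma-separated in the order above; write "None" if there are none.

Relocation Assistance

Spot Bonus Program — status intern ✓ (not excluded); service 5 months < 18 months ✗ → not eligible.
Profit Sharing Plan — status intern ✗ (requires seasonal or temporary) → not eligible.
Relocation Assistance — status intern ✓ (not excluded); service 5 months ≥ 120 days ✓ → eligible.
Identity Protection Plan — status intern ✗ (requires full-time or temporary) → not eligible.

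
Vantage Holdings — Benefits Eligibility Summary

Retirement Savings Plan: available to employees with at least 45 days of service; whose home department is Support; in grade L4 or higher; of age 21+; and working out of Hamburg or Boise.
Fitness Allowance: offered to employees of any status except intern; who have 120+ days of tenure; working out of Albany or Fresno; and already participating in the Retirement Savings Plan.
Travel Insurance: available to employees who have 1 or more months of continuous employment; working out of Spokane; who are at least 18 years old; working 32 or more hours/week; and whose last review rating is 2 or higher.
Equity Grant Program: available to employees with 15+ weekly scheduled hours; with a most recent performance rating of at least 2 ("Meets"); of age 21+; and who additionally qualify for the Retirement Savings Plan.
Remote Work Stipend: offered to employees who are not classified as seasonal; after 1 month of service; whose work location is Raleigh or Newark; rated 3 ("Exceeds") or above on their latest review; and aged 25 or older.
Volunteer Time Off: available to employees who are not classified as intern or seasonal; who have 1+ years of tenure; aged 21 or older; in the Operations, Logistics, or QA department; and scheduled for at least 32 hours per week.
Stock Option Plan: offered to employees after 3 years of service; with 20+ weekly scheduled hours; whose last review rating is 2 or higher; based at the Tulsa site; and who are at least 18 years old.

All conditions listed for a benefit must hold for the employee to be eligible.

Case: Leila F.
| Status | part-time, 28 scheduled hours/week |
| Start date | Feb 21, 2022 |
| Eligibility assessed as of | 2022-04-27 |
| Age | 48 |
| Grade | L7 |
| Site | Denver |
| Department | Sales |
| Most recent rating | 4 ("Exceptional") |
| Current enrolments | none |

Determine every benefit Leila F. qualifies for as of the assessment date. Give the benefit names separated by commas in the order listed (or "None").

Service from Feb 21, 2022 to 2022-04-27: 65 days.
Retirement Savings Plan — service 65 days ≥ 45 days ✓; dept Sales ✗ → not eligible.
Fitness Allowance — status part-time ✓ (not excluded); service 65 days < 120 days ✗ → not eligible.
Travel Insurance — service 65 days ≥ 1 month (≈30 days) ✓; site Denver ✗ (not Spokane) → not eligible.
Equity Grant Program — 28 hrs/wk ≥ 15 ✓; rating 4 ≥ 2 ✓; age 48 ≥ 21 ✓; not eligible for Retirement Savings Plan ✗ → not eligible.
Remote Work Stipend — status part-time ✓ (not excluded); service 65 days ≥ 1 month (≈30 days) ✓; site Denver ✗ (not Raleigh or Newark) → not eligible.
Volunteer Time Off — status part-time ✓ (not excluded); service 65 days < 1 year (≈365 days) ✗ → not eligible.
Stock Option Plan — service 65 days < 3 years (≈1095 days) ✗ → not eligible.

None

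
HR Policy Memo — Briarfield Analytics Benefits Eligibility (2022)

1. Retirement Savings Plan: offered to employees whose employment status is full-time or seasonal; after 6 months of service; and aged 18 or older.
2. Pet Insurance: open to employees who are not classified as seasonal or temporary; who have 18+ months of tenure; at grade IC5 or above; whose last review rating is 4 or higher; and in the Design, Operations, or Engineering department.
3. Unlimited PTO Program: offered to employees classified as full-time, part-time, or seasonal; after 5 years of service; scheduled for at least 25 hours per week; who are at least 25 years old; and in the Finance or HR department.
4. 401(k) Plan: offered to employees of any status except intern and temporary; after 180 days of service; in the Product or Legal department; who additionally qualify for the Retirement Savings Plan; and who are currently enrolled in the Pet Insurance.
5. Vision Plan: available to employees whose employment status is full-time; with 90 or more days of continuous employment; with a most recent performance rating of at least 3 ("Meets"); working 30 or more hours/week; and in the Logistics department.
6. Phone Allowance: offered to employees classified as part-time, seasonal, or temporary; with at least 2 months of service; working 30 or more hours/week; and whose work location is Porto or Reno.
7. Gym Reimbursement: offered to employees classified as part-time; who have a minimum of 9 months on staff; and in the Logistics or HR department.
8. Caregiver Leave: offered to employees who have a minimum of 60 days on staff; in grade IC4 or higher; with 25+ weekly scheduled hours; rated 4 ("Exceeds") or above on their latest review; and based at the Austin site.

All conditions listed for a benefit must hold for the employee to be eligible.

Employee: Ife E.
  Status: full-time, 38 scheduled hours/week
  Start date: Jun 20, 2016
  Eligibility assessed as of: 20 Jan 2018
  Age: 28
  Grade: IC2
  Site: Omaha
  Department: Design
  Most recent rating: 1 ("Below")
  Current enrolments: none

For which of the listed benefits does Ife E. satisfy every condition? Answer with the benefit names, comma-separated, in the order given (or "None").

Service from Jun 20, 2016 to 20 Jan 2018: 579 days.
Retirement Savings Plan — status full-time ✓; service 579 days ≥ 6 months (≈180 days) ✓; age 28 ≥ 18 ✓ → eligible.
Pet Insurance — status full-time ✓ (not excluded); service 579 days ≥ 18 months (≈540 days) ✓; grade IC2 < IC5 ✗ → not eligible.
Unlimited PTO Program — status full-time ✓; service 579 days < 5 years (≈1825 days) ✗ → not eligible.
401(k) Plan — status full-time ✓ (not excluded); service 579 days ≥ 180 days ✓; dept Design ✗ → not eligible.
Vision Plan — status full-time ✓; service 579 days ≥ 90 days ✓; rating 1 < 3 ✗ → not eligible.
Phone Allowance — status full-time ✗ (requires part-time, seasonal, or temporary) → not eligible.
Gym Reimbursement — status full-time ✗ (requires part-time) → not eligible.
Caregiver Leave — service 579 days ≥ 60 days ✓; grade IC2 < IC4 ✗ → not eligible.

Retirement Savings Plan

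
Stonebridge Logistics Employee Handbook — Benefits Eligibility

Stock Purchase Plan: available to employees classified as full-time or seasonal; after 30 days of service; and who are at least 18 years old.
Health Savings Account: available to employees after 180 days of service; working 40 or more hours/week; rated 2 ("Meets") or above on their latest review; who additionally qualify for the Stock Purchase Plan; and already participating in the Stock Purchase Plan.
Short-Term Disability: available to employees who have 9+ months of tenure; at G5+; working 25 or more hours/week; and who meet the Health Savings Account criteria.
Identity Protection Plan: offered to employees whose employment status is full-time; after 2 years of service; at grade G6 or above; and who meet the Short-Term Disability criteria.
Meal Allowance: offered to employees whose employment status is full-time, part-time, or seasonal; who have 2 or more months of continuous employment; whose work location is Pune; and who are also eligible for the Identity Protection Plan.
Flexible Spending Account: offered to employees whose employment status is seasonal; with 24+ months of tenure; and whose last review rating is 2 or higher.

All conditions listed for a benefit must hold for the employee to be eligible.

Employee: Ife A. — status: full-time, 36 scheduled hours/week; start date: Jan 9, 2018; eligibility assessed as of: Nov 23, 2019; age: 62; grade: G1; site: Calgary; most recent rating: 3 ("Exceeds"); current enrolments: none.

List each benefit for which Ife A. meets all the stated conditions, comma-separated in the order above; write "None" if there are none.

Service from Jan 9, 2018 to Nov 23, 2019: 683 days.
Stock Purchase Plan — status full-time ✓; service 683 days ≥ 30 days ✓; age 62 ≥ 18 ✓ → eligible.
Health Savings Account — service 683 days ≥ 180 days ✓; 36 hrs/wk < 40 ✗ → not eligible.
Short-Term Disability — service 683 days ≥ 9 months (≈270 days) ✓; grade G1 < G5 ✗ → not eligible.
Identity Protection Plan — status full-time ✓; service 683 days < 2 years (≈730 days) ✗ → not eligible.
Meal Allowance — status full-time ✓; service 683 days ≥ 2 months (≈60 days) ✓; site Calgary ✗ (not Pune) → not eligible.
Flexible Spending Account — status full-time ✗ (requires seasonal) → not eligible.

Stock Purchase Plan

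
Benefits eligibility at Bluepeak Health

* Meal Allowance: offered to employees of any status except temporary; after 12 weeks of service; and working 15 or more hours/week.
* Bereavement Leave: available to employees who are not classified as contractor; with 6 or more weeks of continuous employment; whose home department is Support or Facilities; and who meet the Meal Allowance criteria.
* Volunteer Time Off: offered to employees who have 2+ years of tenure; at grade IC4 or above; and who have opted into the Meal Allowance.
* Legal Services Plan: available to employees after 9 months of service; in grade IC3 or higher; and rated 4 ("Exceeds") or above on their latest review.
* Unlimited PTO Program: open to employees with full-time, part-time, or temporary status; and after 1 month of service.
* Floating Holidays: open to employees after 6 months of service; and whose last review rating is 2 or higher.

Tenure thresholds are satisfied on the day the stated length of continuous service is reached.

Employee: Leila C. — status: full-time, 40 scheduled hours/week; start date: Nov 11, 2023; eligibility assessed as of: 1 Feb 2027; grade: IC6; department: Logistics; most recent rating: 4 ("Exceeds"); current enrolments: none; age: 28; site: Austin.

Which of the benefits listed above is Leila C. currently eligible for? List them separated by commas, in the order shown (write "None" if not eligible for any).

Meal Allowance, Legal Services Plan, Unlimited PTO Program, Floating Holidays

Service from Nov 11, 2023 to 1 Feb 2027: 1178 days.
Meal Allowance — status full-time ✓ (not excluded); service 1178 days ≥ 12 weeks (≈84 days) ✓; 40 hrs/wk ≥ 15 ✓ → eligible.
Bereavement Leave — status full-time ✓ (not excluded); service 1178 days ≥ 6 weeks (≈42 days) ✓; dept Logistics ✗ → not eligible.
Volunteer Time Off — service 1178 days ≥ 2 years (≈730 days) ✓; grade IC6 ≥ IC4 ✓; not enrolled in Meal Allowance ✗ → not eligible.
Legal Services Plan — service 1178 days ≥ 9 months (≈270 days) ✓; grade IC6 ≥ IC3 ✓; rating 4 ≥ 4 ✓ → eligible.
Unlimited PTO Program — status full-time ✓; service 1178 days ≥ 1 month (≈30 days) ✓ → eligible.
Floating Holidays — service 1178 days ≥ 6 months (≈180 days) ✓; rating 4 ≥ 2 ✓ → eligible.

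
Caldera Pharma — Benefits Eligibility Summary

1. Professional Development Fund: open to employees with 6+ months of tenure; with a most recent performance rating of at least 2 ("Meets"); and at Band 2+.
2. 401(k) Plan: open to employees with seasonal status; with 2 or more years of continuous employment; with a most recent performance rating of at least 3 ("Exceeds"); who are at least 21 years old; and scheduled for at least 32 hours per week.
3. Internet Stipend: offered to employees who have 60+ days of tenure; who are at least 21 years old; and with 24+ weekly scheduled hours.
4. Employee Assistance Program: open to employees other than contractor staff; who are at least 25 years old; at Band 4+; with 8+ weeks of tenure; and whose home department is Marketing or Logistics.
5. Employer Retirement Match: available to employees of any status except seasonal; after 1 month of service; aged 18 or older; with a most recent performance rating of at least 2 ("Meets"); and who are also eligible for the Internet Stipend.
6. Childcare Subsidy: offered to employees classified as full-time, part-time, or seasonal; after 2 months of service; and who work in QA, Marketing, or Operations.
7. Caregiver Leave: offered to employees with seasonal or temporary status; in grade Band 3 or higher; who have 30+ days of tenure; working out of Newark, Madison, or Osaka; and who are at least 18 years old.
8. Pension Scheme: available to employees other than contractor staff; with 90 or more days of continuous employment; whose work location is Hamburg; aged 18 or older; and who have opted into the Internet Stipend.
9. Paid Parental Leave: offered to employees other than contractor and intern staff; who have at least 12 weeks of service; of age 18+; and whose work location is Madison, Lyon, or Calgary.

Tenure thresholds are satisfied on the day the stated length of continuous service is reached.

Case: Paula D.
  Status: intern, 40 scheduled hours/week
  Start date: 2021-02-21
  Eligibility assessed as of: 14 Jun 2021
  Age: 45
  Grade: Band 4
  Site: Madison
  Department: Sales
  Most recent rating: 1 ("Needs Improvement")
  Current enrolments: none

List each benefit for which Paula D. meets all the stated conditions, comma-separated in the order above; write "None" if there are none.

Service from 2021-02-21 to 14 Jun 2021: 113 days.
Professional Development Fund — service 113 days < 6 months (≈180 days) ✗ → not eligible.
401(k) Plan — status intern ✗ (requires seasonal) → not eligible.
Internet Stipend — service 113 days ≥ 60 days ✓; age 45 ≥ 21 ✓; 40 hrs/wk ≥ 24 ✓ → eligible.
Employee Assistance Program — status intern ✓ (not excluded); age 45 ≥ 25 ✓; grade Band 4 ≥ Band 4 ✓; service 113 days ≥ 8 weeks (≈56 days) ✓; dept Sales ✗ → not eligible.
Employer Retirement Match — status intern ✓ (not excluded); service 113 days ≥ 1 month (≈30 days) ✓; age 45 ≥ 18 ✓; rating 1 < 2 ✗ → not eligible.
Childcare Subsidy — status intern ✗ (requires full-time, part-time, or seasonal) → not eligible.
Caregiver Leave — status intern ✗ (requires seasonal or temporary) → not eligible.
Pension Scheme — status intern ✓ (not excluded); service 113 days ≥ 90 days ✓; site Madison ✗ (not Hamburg) → not eligible.
Paid Parental Leave — status intern ✗ (excluded) → not eligible.

Internet Stipend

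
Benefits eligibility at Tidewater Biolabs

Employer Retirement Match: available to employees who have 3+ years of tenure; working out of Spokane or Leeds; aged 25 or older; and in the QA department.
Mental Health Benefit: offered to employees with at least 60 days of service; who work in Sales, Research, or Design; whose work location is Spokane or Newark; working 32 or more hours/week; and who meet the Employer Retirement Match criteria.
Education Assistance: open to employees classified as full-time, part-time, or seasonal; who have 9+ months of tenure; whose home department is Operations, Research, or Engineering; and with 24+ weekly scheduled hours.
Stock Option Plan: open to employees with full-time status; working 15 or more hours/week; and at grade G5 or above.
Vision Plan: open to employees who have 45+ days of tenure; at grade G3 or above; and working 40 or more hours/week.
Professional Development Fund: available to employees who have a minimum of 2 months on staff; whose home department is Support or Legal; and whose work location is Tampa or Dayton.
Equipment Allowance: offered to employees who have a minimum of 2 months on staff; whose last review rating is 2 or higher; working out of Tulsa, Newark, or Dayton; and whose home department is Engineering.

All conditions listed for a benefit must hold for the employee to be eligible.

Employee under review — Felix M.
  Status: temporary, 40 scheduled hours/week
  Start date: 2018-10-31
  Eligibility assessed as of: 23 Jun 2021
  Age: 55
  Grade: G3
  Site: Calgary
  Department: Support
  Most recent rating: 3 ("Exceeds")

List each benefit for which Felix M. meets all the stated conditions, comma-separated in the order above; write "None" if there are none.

Service from 2018-10-31 to 23 Jun 2021: 966 days.
Employer Retirement Match — service 966 days < 3 years (≈1095 days) ✗ → not eligible.
Mental Health Benefit — service 966 days ≥ 60 days ✓; dept Support ✗ → not eligible.
Education Assistance — status temporary ✗ (requires full-time, part-time, or seasonal) → not eligible.
Stock Option Plan — status temporary ✗ (requires full-time) → not eligible.
Vision Plan — service 966 days ≥ 45 days ✓; grade G3 ≥ G3 ✓; 40 hrs/wk ≥ 40 ✓ → eligible.
Professional Development Fund — service 966 days ≥ 2 months (≈60 days) ✓; dept Support ✓; site Calgary ✗ (not Tampa or Dayton) → not eligible.
Equipment Allowance — service 966 days ≥ 2 months (≈60 days) ✓; rating 3 ≥ 2 ✓; site Calgary ✗ (not Tulsa, Newark, or Dayton) → not eligible.

Vision Plan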